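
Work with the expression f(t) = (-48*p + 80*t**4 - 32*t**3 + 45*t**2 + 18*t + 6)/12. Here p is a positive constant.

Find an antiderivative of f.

A candidate is checked by its d/dt: the result must match f(t).
Check: d/dt[-4*p*t + 4*t**5/3 - 2*t**4/3 + 5*t**3/4 + 3*t**2/4 + t/2] = -4*p + 20*t**4/3 - 8*t**3/3 + 15*t**2/4 + 3*t/2 + 1/2, which equals f(t).

An antiderivative is F(t) = -4*p*t + 4*t**5/3 - 2*t**4/3 + 5*t**3/4 + 3*t**2/4 + t/2.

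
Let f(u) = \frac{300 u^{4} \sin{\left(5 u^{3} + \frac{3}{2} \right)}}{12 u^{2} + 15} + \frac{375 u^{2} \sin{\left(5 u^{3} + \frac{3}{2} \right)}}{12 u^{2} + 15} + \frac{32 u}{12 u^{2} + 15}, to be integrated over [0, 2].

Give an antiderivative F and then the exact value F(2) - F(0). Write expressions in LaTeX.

Antiderivative: F(u) = \frac{4 \log{\left(4 u^{2} + 5 \right)}}{3} - \frac{5 \cos{\left(5 u^{3} + \frac{3}{2} \right)}}{3}; value = - \frac{4 \log{\left(5 \right)}}{3} + \frac{5 \cos{\left(\frac{3}{2} \right)}}{3} - \frac{5 \cos{\left(\frac{83}{2} \right)}}{3} + \frac{4 \log{\left(21 \right)}}{3}

Integrate term by term and add the pieces.
F(u) = \frac{4 \log{\left(4 u^{2} + 5 \right)}}{3} - \frac{5 \cos{\left(5 u^{3} + \frac{3}{2} \right)}}{3} is an antiderivative of f.
Check: d/du[\frac{4 \log{\left(4 u^{2} + 5 \right)}}{3} - \frac{5 \cos{\left(5 u^{3} + \frac{3}{2} \right)}}{3}] = \frac{300 u^{4} \sin{\left(5 u^{3} + \frac{3}{2} \right)} + 375 u^{2} \sin{\left(5 u^{3} + \frac{3}{2} \right)} + 32 u}{12 u^{2} + 15}, which equals f(u).
F(2) = - \frac{5 \cos{\left(\frac{83}{2} \right)}}{3} + \frac{4 \log{\left(21 \right)}}{3}; F(0) = - \frac{5 \cos{\left(\frac{3}{2} \right)}}{3} + \frac{4 \log{\left(5 \right)}}{3}.
Integral = F(2) - F(0) = - \frac{4 \log{\left(5 \right)}}{3} + \frac{5 \cos{\left(\frac{3}{2} \right)}}{3} - \frac{5 \cos{\left(\frac{83}{2} \right)}}{3} + \frac{4 \log{\left(21 \right)}}{3}.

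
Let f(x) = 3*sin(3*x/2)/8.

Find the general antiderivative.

Any candidate F(x) must reproduce f(x) exactly when differentiated.
Check: d/dx[-cos(3*x/2)/4] = 3*sin(3*x/2)/8 = f(x).

F(x) = -cos(3*x/2)/4 + C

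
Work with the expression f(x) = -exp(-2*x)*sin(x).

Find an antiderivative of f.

An antiderivative is F(x) = (2*sin(x) + cos(x))*exp(-2*x)/5.

A candidate is checked by its d/dx: the result must match f(x).
Check: d/dx[(2*sin(x) + cos(x))*exp(-2*x)/5] = -exp(-2*x)*sin(x) = f(x).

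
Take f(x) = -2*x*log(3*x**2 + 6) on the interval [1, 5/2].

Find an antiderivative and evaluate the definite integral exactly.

Antiderivative: F(x) = -x**2*log(x**2 + 2) - x**2*log(3) + x**2 - 2*log(x**2 + 2); value = -25*log(99/4)/4 - 2*log(33/4) + 2*log(3) + log(9) + 21/4

Whatever form F(x) takes, F'(x) = f(x) is non-negotiable.
F(x) = -x**2*log(x**2 + 2) - x**2*log(3) + x**2 - 2*log(x**2 + 2) is an antiderivative of f.
Check: d/dx[-x**2*log(x**2 + 2) - x**2*log(3) + x**2 - 2*log(x**2 + 2)] = -2*x*log(x**2 + 2) - 2*x*log(3), which equals f(x).
F(5/2) = -33*log(33/4)/4 - 25*log(3)/4 + 25/4; F(1) = 1 - 4*log(3).
Integral = F(5/2) - F(1) = -25*log(99/4)/4 - 2*log(33/4) + 2*log(3) + log(9) + 21/4.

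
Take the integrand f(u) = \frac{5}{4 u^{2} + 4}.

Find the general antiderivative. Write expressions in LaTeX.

F(u) = \frac{5 \operatorname{atan}{\left(u \right)}}{4} + C

A candidate is checked by its d/du: the result must match f(u).
Check: d/du[\frac{5 \operatorname{atan}{\left(u \right)}}{4}] = \frac{5}{4 u^{2} + 4} = f(u).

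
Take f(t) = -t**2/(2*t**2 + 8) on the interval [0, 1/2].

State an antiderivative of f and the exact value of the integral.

For F(t) to be correct the identity F'(t) - f(t) = 0 must hold.
F(t) = -(t - 2*atan(t/2))/2 is an antiderivative of f.
Check: d/dt[-(t - 2*atan(t/2))/2] = -t**2/(2*t**2 + 8) = f(t).
F(1/2) = -1/4 + atan(1/4); F(0) = 0.
Integral = F(1/2) - F(0) = -1/4 + atan(1/4).

Antiderivative: F(t) = -(t - 2*atan(t/2))/2; value = -1/4 + atan(1/4)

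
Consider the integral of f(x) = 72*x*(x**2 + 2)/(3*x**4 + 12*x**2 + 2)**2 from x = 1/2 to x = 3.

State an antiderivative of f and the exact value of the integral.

Antiderivative: F(x) = -6/(3*x**4 + 12*x**2 + 2); value = 33390/29299

The substitution u = x**4/2 + 2*x**2 + 1/3 works: f is exactly (dF/du)*(du/dx) for that inner function.
F(x) = -6/(3*x**4 + 12*x**2 + 2) is an antiderivative of f.
Check: d/dx[-6/(3*x**4 + 12*x**2 + 2)] = (72*x**3 + 144*x)/(9*x**8 + 72*x**6 + 156*x**4 + 48*x**2 + 4), which equals f(x).
F(3) = -6/353; F(1/2) = -96/83.
Integral = F(3) - F(1/2) = 33390/29299.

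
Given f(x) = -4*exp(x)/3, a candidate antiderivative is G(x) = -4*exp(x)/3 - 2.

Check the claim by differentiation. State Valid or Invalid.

d/dx[G] = -4*exp(x)/3
This equals f(x) exactly, so the claim holds.

Valid - differentiating G returns exactly f.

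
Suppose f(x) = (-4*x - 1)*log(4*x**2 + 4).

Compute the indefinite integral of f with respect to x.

F(x) = -2*x**2*log(x**2 + 1) - 4*x**2*log(2) + 2*x**2 - x*log(x**2 + 1) - 2*x*log(2) + 2*x - 2*log(x**2 + 1) - 2*atan(x) + C

An antiderivative F(x) passes only if d/dx[F] lands on f(x) exactly.
Check: d/dx[-2*x**2*log(x**2 + 1) - 4*x**2*log(2) + 2*x**2 - x*log(x**2 + 1) - 2*x*log(2) + 2*x - 2*log(x**2 + 1) - 2*atan(x)] = -4*x*log(x**2 + 1) - 8*x*log(2) - log(x**2 + 1) - 2*log(2), which equals f(x).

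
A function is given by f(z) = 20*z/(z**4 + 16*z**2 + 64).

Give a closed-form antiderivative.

An antiderivative is F(z) = -5/(z**2/2 + 4).

f matches the chain-rule pattern g'(h)*h' with inner function h(z) = z**2/2 + 4; substituting u = h(z) collapses the integral.
Check: d/dz[-5/(z**2/2 + 4)] = 20*z/(z**4 + 16*z**2 + 64) = f(z).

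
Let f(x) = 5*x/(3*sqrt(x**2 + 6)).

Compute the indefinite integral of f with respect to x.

f matches the chain-rule pattern g'(h)*h' with inner function h(x) = x**2 + 6; substituting u = h(x) collapses the integral.
Check: d/dx[5*sqrt(x**2 + 6)/3] = 5*x/(3*sqrt(x**2 + 6)) = f(x).

F(x) = 5*sqrt(x**2 + 6)/3 + C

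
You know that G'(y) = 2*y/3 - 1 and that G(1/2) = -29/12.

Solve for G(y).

G(y) = (y**2 - 3*y - 6)/3

A candidate passes only if d/dy[G] lands on the given G'(y) exactly.
A general antiderivative is y**2/3 - y - 3 + C.
The condition gives C = -29/12 - (-41/12) = 1.
So G(y) = (y**2 - 3*y - 6)/3.
Check: d/dy[(y**2 - 3*y - 6)/3] = 2*y/3 - 1 = G'(y).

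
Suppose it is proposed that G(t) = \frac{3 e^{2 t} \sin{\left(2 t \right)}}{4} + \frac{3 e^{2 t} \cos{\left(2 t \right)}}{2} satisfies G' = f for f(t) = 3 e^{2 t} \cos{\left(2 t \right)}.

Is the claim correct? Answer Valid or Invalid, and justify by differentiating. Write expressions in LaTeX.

Invalid: d/dt[G] - f = - \frac{3 e^{2 t} \sin{\left(2 t \right)}}{2} + \frac{3 e^{2 t} \cos{\left(2 t \right)}}{2}, which is not 0.

d/dt[G] = - \frac{3 e^{2 t} \sin{\left(2 t \right)}}{2} + \frac{9 e^{2 t} \cos{\left(2 t \right)}}{2}
d/dt[G] - f(t) = - \frac{3 e^{2 t} \sin{\left(2 t \right)}}{2} + \frac{3 e^{2 t} \cos{\left(2 t \right)}}{2} != 0.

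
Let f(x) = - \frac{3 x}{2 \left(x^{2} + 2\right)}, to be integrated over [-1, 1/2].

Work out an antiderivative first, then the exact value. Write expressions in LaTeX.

The substitution u = x^{2} + 2 works: f is exactly (dF/du)*(du/dx) for that inner function.
F(x) = - \frac{3 \log{\left(x^{2} + 2 \right)}}{4} is an antiderivative of f.
Check: d/dx[- \frac{3 \log{\left(x^{2} + 2 \right)}}{4}] = - \frac{3 x}{2 x^{2} + 4}, which equals f(x).
F(1/2) = - \frac{3 \log{\left(\frac{9}{4} \right)}}{4}; F(-1) = - \frac{3 \log{\left(3 \right)}}{4}.
Integral = F(1/2) - F(-1) = - \frac{3 \log{\left(\frac{9}{4} \right)}}{4} + \frac{3 \log{\left(3 \right)}}{4}.

Antiderivative: F(x) = - \frac{3 \log{\left(x^{2} + 2 \right)}}{4}; value = - \frac{3 \log{\left(\frac{9}{4} \right)}}{4} + \frac{3 \log{\left(3 \right)}}{4}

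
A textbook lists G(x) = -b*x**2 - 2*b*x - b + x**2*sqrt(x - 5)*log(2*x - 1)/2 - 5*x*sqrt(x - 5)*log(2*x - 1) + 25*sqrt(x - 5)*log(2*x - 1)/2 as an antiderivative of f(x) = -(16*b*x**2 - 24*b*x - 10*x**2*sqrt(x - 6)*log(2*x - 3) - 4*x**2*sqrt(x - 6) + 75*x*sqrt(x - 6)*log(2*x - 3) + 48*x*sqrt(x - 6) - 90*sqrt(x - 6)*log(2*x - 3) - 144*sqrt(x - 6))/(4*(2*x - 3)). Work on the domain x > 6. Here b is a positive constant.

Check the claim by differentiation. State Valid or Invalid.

d/dx[G] = (-16*b*x**2*sqrt(x - 5) - 8*b*x*sqrt(x - 5) + 8*b*sqrt(x - 5) + 10*x**3*log(2*x - 1) + 4*x**3 - 105*x**2*log(2*x - 1) - 60*x**2 + 300*x*log(2*x - 1) + 300*x - 125*log(2*x - 1) - 500)/(8*x*sqrt(x - 5) - 4*sqrt(x - 5))
d/dx[G] - f(x) = (-32*b*x**2 + 64*b*x - 24*b - 20*x**3*sqrt(x - 6)*log(2*x - 3) - 8*x**3*sqrt(x - 6) + 20*x**3*sqrt(x - 5)*log(2*x - 1) + 8*x**3*sqrt(x - 5) + 160*x**2*sqrt(x - 6)*log(2*x - 3) + 100*x**2*sqrt(x - 6) - 140*x**2*sqrt(x - 5)*log(2*x - 1) - 92*x**2*sqrt(x - 5) - 255*x*sqrt(x - 6)*log(2*x - 3) - 336*x*sqrt(x - 6) + 215*x*sqrt(x - 5)*log(2*x - 1) + 320*x*sqrt(x - 5) + 90*sqrt(x - 6)*log(2*x - 3) + 144*sqrt(x - 6) - 75*sqrt(x - 5)*log(2*x - 1) - 300*sqrt(x - 5))/(16*x**2 - 32*x + 12) != 0.

Invalid: d/dx[G] - f = (-32*b*x**2 + 64*b*x - 24*b - 20*x**3*sqrt(x - 6)*log(2*x - 3) - 8*x**3*sqrt(x - 6) + 20*x**3*sqrt(x - 5)*log(2*x - 1) + 8*x**3*sqrt(x - 5) + 160*x**2*sqrt(x - 6)*log(2*x - 3) + 100*x**2*sqrt(x - 6) - 140*x**2*sqrt(x - 5)*log(2*x - 1) - 92*x**2*sqrt(x - 5) - 255*x*sqrt(x - 6)*log(2*x - 3) - 336*x*sqrt(x - 6) + 215*x*sqrt(x - 5)*log(2*x - 1) + 320*x*sqrt(x - 5) + 90*sqrt(x - 6)*log(2*x - 3) + 144*sqrt(x - 6) - 75*sqrt(x - 5)*log(2*x - 1) - 300*sqrt(x - 5))/(16*x**2 - 32*x + 12), which is not 0.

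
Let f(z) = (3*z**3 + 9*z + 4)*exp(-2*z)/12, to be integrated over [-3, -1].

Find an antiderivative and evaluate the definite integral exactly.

Antiderivative: F(z) = -(12*z**3 + 18*z**2 + 54*z + 43)*exp(-2*z)/96; value = -281*exp(6)/96 + 5*exp(2)/96

Recognize the product-rule pattern: f = u'v + uv' with u = -z**3/8 - 3*z**2/16 - 9*z/16 - 43/96, v = exp(-2*z), so integration by parts undoes it.
F(z) = -(12*z**3 + 18*z**2 + 54*z + 43)*exp(-2*z)/96 is an antiderivative of f.
Check: d/dz[-(12*z**3 + 18*z**2 + 54*z + 43)*exp(-2*z)/96] = (3*z**3 + 9*z + 4)*exp(-2*z)/12 = f(z).
F(-1) = 5*exp(2)/96; F(-3) = 281*exp(6)/96.
Integral = F(-1) - F(-3) = -281*exp(6)/96 + 5*exp(2)/96.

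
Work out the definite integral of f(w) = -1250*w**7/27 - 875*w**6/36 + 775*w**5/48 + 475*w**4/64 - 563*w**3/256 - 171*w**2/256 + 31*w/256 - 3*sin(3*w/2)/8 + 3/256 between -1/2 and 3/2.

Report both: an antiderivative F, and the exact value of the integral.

Antiderivative: F(w) = -625*w**8/108 - 125*w**7/36 + 775*w**6/288 + 95*w**5/64 - 563*w**4/1024 - 57*w**3/256 + 31*w**2/512 + 3*w/256 + cos(3*w/2)/4; value = -4675325/27648 - cos(3/4)/4 + cos(9/4)/4

The integrand splits into summands that can be handled one at a time.
F(w) = -625*w**8/108 - 125*w**7/36 + 775*w**6/288 + 95*w**5/64 - 563*w**4/1024 - 57*w**3/256 + 31*w**2/512 + 3*w/256 + cos(3*w/2)/4 is an antiderivative of f.
Check: d/dw[-625*w**8/108 - 125*w**7/36 + 775*w**6/288 + 95*w**5/64 - 563*w**4/1024 - 57*w**3/256 + 31*w**2/512 + 3*w/256 + cos(3*w/2)/4] = -1250*w**7/27 - 875*w**6/36 + 775*w**5/48 + 475*w**4/64 - 563*w**3/256 - 171*w**2/256 + 31*w/256 - 3*sin(3*w/2)/8 + 3/256 = f(w).
F(3/2) = -2770515/16384 + cos(9/4)/4; F(-1/2) = 1295/442368 + cos(3/4)/4.
Integral = F(3/2) - F(-1/2) = -4675325/27648 - cos(3/4)/4 + cos(9/4)/4.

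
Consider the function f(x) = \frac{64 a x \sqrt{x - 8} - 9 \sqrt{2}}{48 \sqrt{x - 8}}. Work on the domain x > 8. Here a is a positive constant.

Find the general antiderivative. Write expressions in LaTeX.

F(x) = \frac{16 a x^{2} - 9 \sqrt{2} \sqrt{x - 8}}{24} + C

Whatever form F(x) takes, F'(x) = f(x) is non-negotiable.
Check: d/dx[\frac{16 a x^{2} - 9 \sqrt{2} \sqrt{x - 8}}{24}] = \frac{64 a x \sqrt{x - 8} - 9 \sqrt{2}}{48 \sqrt{x - 8}} = f(x).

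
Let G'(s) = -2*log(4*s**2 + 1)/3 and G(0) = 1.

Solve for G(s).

G(s) = (-2*s*log(4*s**2 + 1) + 4*s - 2*atan(2*s) + 3)/3

Recover the given G'(s) by differentiating a candidate G(s); any mismatch rules it out.
A general antiderivative is -2*s*log(4*s**2 + 1)/3 + 4*s/3 - 2*atan(2*s)/3 + C.
The condition gives C = 1 - (0) = 1.
So G(s) = (-2*s*log(4*s**2 + 1) + 4*s - 2*atan(2*s) + 3)/3.
Check: d/ds[(-2*s*log(4*s**2 + 1) + 4*s - 2*atan(2*s) + 3)/3] = -2*log(4*s**2 + 1)/3 = G'(s).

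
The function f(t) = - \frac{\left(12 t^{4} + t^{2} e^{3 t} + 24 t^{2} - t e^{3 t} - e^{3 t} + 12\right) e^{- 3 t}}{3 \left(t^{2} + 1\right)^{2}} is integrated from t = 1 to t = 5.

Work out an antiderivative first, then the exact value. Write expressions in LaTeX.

Antiderivative: F(t) = \frac{t}{3 t^{2} + 3} + \frac{4 e^{- 3 t}}{3} - \frac{1}{6 t^{2} + 6}; value = - \frac{4}{3 e^{3}} - \frac{1}{39} + \frac{4}{3 e^{15}}

Differentiate the proposed F(t) back; it has to land on f(t) exactly.
F(t) = \frac{t}{3 t^{2} + 3} + \frac{4 e^{- 3 t}}{3} - \frac{1}{6 t^{2} + 6} is an antiderivative of f.
Check: d/dt[\frac{t}{3 t^{2} + 3} + \frac{4 e^{- 3 t}}{3} - \frac{1}{6 t^{2} + 6}] = \frac{- 12 t^{4} - t^{2} e^{3 t} - 24 t^{2} + t e^{3 t} + e^{3 t} - 12}{3 t^{4} e^{3 t} + 6 t^{2} e^{3 t} + 3 e^{3 t}}, which equals f(t).
F(5) = \frac{4}{3 e^{15}} + \frac{3}{52}; F(1) = \frac{4}{3 e^{3}} + \frac{1}{12}.
Integral = F(5) - F(1) = - \frac{4}{3 e^{3}} - \frac{1}{39} + \frac{4}{3 e^{15}}.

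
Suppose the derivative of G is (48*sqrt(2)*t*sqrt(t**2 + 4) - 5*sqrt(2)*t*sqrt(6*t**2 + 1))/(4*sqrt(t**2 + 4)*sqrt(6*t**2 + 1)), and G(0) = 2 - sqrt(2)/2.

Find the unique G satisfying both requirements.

Recover the given G'(t) by differentiating a candidate G(t); any mismatch rules it out.
A general antiderivative is -5*sqrt(t**2/2 + 2)/2 + 4*sqrt(3*t**2 + 1/2) + C.
The condition gives C = 2 - sqrt(2)/2 - (-sqrt(2)/2) = 2.
So G(t) = sqrt(2)*(-5*sqrt(t**2 + 4) + 8*sqrt(6*t**2 + 1) + 4*sqrt(2))/4.
Check: d/dt[sqrt(2)*(-5*sqrt(t**2 + 4) + 8*sqrt(6*t**2 + 1) + 4*sqrt(2))/4] = (48*sqrt(2)*t*sqrt(t**2 + 4) - 5*sqrt(2)*t*sqrt(6*t**2 + 1))/(4*sqrt(t**2 + 4)*sqrt(6*t**2 + 1)) = G'(t).

G(t) = sqrt(2)*(-5*sqrt(t**2 + 4) + 8*sqrt(6*t**2 + 1) + 4*sqrt(2))/4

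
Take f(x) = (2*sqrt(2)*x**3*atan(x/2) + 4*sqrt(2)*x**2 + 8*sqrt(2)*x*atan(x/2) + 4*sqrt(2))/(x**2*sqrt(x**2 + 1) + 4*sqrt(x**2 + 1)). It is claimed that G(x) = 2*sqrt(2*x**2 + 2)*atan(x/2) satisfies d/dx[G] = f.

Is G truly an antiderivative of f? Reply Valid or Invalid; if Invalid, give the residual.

Valid - the claim checks out under differentiation.

d/dx[G] = (2*sqrt(2)*x**3*atan(x/2) + 4*sqrt(2)*x**2 + 8*sqrt(2)*x*atan(x/2) + 4*sqrt(2))/(x**2*sqrt(x**2 + 1) + 4*sqrt(x**2 + 1))
This equals f(x) exactly, so the claim holds.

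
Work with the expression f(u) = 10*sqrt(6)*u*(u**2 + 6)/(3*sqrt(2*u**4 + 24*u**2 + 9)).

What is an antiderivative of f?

f matches the chain-rule pattern g'(h)*h' with inner function h(u) = u**4/3 + 4*u**2 + 3/2; substituting w = h(u) collapses the integral.
Check: d/du[5*sqrt(6)*sqrt(2*u**4 + 24*u**2 + 9)/6] = (10*sqrt(6)*u**3 + 60*sqrt(6)*u)/(3*sqrt(2*u**4 + 24*u**2 + 9)), which equals f(u).

An antiderivative is F(u) = 5*sqrt(6)*sqrt(2*u**4 + 24*u**2 + 9)/6.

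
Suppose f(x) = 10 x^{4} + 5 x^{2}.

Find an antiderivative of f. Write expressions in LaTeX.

An antiderivative is F(x) = 2 x^{5} + \frac{5 x^{3}}{3}.

Integrate term by term and add the pieces.
Check: d/dx[2 x^{5} + \frac{5 x^{3}}{3}] = 10 x^{4} + 5 x^{2} = f(x).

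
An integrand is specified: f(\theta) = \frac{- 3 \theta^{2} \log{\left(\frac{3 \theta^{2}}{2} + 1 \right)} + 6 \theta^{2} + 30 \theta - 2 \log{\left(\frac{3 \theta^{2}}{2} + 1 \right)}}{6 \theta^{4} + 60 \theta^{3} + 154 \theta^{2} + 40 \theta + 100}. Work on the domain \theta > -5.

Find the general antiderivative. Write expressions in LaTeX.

f has the shape u'v + uv' for u = \frac{1}{2 \left(\theta + 5\right)} and v = \log{\left(\frac{3 \theta^{2}}{2} + 1 \right)} — it is the derivative of the product u*v.
Check: d/d\theta[\frac{\log{\left(\frac{3 \theta^{2}}{2} + 1 \right)}}{2 \left(\theta + 5\right)}] = \frac{- 3 \theta^{2} \log{\left(\frac{3 \theta^{2}}{2} + 1 \right)} + 6 \theta^{2} + 30 \theta - 2 \log{\left(\frac{3 \theta^{2}}{2} + 1 \right)}}{6 \theta^{4} + 60 \theta^{3} + 154 \theta^{2} + 40 \theta + 100} = f(\theta).

F(\theta) = \frac{\log{\left(\frac{3 \theta^{2}}{2} + 1 \right)}}{2 \left(\theta + 5\right)} + C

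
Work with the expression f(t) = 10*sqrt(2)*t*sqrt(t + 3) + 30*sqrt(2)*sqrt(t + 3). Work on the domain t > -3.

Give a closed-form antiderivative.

An antiderivative is F(t) = (2*t + 6)**(5/2).

The integrand splits into summands that can be handled one at a time.
Check: d/dt[(2*t + 6)**(5/2)] = 10*sqrt(2)*t*sqrt(t + 3) + 30*sqrt(2)*sqrt(t + 3) = f(t).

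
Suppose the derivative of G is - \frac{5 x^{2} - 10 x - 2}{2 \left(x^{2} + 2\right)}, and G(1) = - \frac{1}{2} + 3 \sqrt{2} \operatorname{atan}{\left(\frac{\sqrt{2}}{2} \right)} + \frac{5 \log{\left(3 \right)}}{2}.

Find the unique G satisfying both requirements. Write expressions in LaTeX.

G(x) = - \frac{5 x - 5 \log{\left(x^{2} + 2 \right)} - 6 \sqrt{2} \operatorname{atan}{\left(\frac{\sqrt{2} x}{2} \right)} - 4}{2}

Recover the given G'(x) by differentiating a candidate G(x); any mismatch rules it out.
A general antiderivative is - \frac{5 x}{2} + \frac{5 \log{\left(x^{2} + 2 \right)}}{2} + 3 \sqrt{2} \operatorname{atan}{\left(\frac{\sqrt{2} x}{2} \right)} + C.
The condition gives C = - \frac{1}{2} + 3 \sqrt{2} \operatorname{atan}{\left(\frac{\sqrt{2}}{2} \right)} + \frac{5 \log{\left(3 \right)}}{2} - (- \frac{5}{2} + 3 \sqrt{2} \operatorname{atan}{\left(\frac{\sqrt{2}}{2} \right)} + \frac{5 \log{\left(3 \right)}}{2}) = 2.
So G(x) = - \frac{5 x - 5 \log{\left(x^{2} + 2 \right)} - 6 \sqrt{2} \operatorname{atan}{\left(\frac{\sqrt{2} x}{2} \right)} - 4}{2}.
Check: d/dx[- \frac{5 x - 5 \log{\left(x^{2} + 2 \right)} - 6 \sqrt{2} \operatorname{atan}{\left(\frac{\sqrt{2} x}{2} \right)} - 4}{2}] = \frac{- 5 x^{2} + 10 x + 2}{2 x^{2} + 4}, which equals G'(x).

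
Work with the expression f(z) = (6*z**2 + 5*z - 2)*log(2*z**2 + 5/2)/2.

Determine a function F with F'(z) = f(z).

An antiderivative is F(z) = z**3*log(2*z**2 + 5/2) - 2*z**3/3 + 5*z**2*log(2*z**2 + 5/2)/4 - 5*z**2/4 - z*log(2*z**2 + 5/2) + 9*z/2 + 25*log(z**2 + 5/4)/16 - 9*sqrt(5)*atan(2*sqrt(5)*z/5)/4.

Any candidate F(z) must reproduce f(z) exactly when differentiated.
Check: d/dz[z**3*log(2*z**2 + 5/2) - 2*z**3/3 + 5*z**2*log(2*z**2 + 5/2)/4 - 5*z**2/4 - z*log(2*z**2 + 5/2) + 9*z/2 + 25*log(z**2 + 5/4)/16 - 9*sqrt(5)*atan(2*sqrt(5)*z/5)/4] = 3*z**2*log(2*z**2 + 5/2) + 5*z*log(2*z**2 + 5/2)/2 - log(2*z**2 + 5/2), which equals f(z).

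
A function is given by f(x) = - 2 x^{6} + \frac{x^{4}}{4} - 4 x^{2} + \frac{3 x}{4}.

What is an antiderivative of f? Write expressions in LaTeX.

An antiderivative is F(x) = - \frac{x^{2} \left(240 x^{5} - 42 x^{3} + 1120 x - 315\right)}{840}.

Integrate term by term and add the pieces.
Check: d/dx[- \frac{x^{2} \left(240 x^{5} - 42 x^{3} + 1120 x - 315\right)}{840}] = - 2 x^{6} + \frac{x^{4}}{4} - 4 x^{2} + \frac{3 x}{4} = f(x).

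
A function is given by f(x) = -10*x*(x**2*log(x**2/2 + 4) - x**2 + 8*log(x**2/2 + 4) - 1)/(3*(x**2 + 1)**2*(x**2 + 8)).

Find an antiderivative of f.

An antiderivative is F(x) = 10*log(x**2/2 + 4)/(3*(2*x**2 + 2)).

f has the shape u'v + uv' for u = 10/(3*(2*x**2 + 2)) and v = log(x**2/2 + 4) — it is the derivative of the product u*v.
Check: d/dx[10*log(x**2/2 + 4)/(3*(2*x**2 + 2))] = (-10*x**3*log(x**2/2 + 4) + 10*x**3 - 80*x*log(x**2/2 + 4) + 10*x)/(3*x**6 + 30*x**4 + 51*x**2 + 24), which equals f(x).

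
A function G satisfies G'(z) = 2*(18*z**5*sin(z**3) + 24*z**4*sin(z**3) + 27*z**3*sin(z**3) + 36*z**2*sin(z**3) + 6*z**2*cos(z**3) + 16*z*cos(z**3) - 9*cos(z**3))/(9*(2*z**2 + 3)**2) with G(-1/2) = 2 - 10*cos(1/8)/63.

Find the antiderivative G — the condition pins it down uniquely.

G(z) = (36*z**2 - 6*z*cos(z**3) - 8*cos(z**3) + 54)/(18*z**2 + 27)

Whatever form G(z) takes, its d/dz must return the stated G'(z).
A general antiderivative is -2*(z + 4/3)*cos(z**3)/(3*(2*z**2 + 3)) + C.
The condition gives C = 2 - 10*cos(1/8)/63 - (-10*cos(1/8)/63) = 2.
So G(z) = (36*z**2 - 6*z*cos(z**3) - 8*cos(z**3) + 54)/(18*z**2 + 27).
Check: d/dz[(36*z**2 - 6*z*cos(z**3) - 8*cos(z**3) + 54)/(18*z**2 + 27)] = (36*z**5*sin(z**3) + 48*z**4*sin(z**3) + 54*z**3*sin(z**3) + 72*z**2*sin(z**3) + 12*z**2*cos(z**3) + 32*z*cos(z**3) - 18*cos(z**3))/(36*z**4 + 108*z**2 + 81), which equals G'(z).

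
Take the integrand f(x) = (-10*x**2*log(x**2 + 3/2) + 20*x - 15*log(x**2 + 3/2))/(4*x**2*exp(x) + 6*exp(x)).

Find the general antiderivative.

f has the shape u'v + uv' for u = 5*exp(-x)/2 and v = log(x**2 + 3/2) — it is the derivative of the product u*v.
Check: d/dx[5*exp(-x)*log(x**2 + 3/2)/2] = (-10*x**2*log(x**2 + 3/2) + 20*x - 15*log(x**2 + 3/2))/(4*x**2*exp(x) + 6*exp(x)) = f(x).

F(x) = 5*exp(-x)*log(x**2 + 3/2)/2 + C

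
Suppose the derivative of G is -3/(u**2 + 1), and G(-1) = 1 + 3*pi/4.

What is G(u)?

G(u) = 1 - 3*atan(u)

A candidate passes only if d/du[G] lands on the given G'(u) exactly.
A general antiderivative is -3*atan(u) + C.
The condition gives C = 1 + 3*pi/4 - (3*pi/4) = 1.
So G(u) = 1 - 3*atan(u).
Check: d/du[1 - 3*atan(u)] = -3/(u**2 + 1) = G'(u).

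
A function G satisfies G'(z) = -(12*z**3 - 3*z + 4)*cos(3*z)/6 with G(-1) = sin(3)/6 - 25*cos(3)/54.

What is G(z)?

G(z) = -(36*z**3*sin(3*z) + 36*z**2*cos(3*z) - 33*z*sin(3*z) + 12*sin(3*z) - 11*cos(3*z))/54

Recover the given G'(z) by differentiating a candidate G(z); any mismatch rules it out.
A general antiderivative is -2*z**3*sin(3*z)/3 - 2*z**2*cos(3*z)/3 + 11*z*sin(3*z)/18 - 2*sin(3*z)/9 + 11*cos(3*z)/54 + C.
The condition gives C = sin(3)/6 - 25*cos(3)/54 - (sin(3)/6 - 25*cos(3)/54) = 0.
So G(z) = -(36*z**3*sin(3*z) + 36*z**2*cos(3*z) - 33*z*sin(3*z) + 12*sin(3*z) - 11*cos(3*z))/54.
Check: d/dz[-(36*z**3*sin(3*z) + 36*z**2*cos(3*z) - 33*z*sin(3*z) + 12*sin(3*z) - 11*cos(3*z))/54] = -2*z**3*cos(3*z) + z*cos(3*z)/2 - 2*cos(3*z)/3, which equals G'(z).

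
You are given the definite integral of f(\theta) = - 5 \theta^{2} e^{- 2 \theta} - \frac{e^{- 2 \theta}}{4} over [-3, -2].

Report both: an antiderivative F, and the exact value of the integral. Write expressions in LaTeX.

f has the shape u'v + uv' for u = \frac{5 \theta^{2}}{2} + \frac{5 \theta}{2} + \frac{11}{8} and v = e^{- 2 \theta} — it is the derivative of the product u*v.
F(\theta) = \frac{5 \theta^{2} e^{- 2 \theta}}{2} + \frac{5 \theta e^{- 2 \theta}}{2} + \frac{11 e^{- 2 \theta}}{8} is an antiderivative of f.
Check: d/d\theta[\frac{5 \theta^{2} e^{- 2 \theta}}{2} + \frac{5 \theta e^{- 2 \theta}}{2} + \frac{11 e^{- 2 \theta}}{8}] = \frac{\left(- 20 \theta^{2} - 1\right) e^{- 2 \theta}}{4}, which equals f(\theta).
F(-2) = \frac{51 e^{4}}{8}; F(-3) = \frac{131 e^{6}}{8}.
Integral = F(-2) - F(-3) = - \frac{131 e^{6}}{8} + \frac{51 e^{4}}{8}.

Antiderivative: F(\theta) = \frac{5 \theta^{2} e^{- 2 \theta}}{2} + \frac{5 \theta e^{- 2 \theta}}{2} + \frac{11 e^{- 2 \theta}}{8}; value = - \frac{131 e^{6}}{8} + \frac{51 e^{4}}{8}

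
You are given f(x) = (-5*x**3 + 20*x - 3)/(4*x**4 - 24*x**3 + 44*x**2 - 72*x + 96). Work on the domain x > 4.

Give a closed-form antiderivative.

The denominator factors as 4*(x - 4)*(x - 2)*(x**2 + 3); partial fractions split f into directly integrable pieces: (157*x - 645)/(532*(x**2 + 3)) + 3/(56*(x - 2)) - 243/(152*(x - 4)).
Check: d/dx[-243*log(x - 4)/152 + 3*log(x - 2)/56 + 157*log(x**2 + 3)/1064 - 215*sqrt(3)*atan(sqrt(3)*x/3)/532] = (-5*x**3 + 20*x - 3)/(4*x**4 - 24*x**3 + 44*x**2 - 72*x + 96) = f(x).

An antiderivative is F(x) = -243*log(x - 4)/152 + 3*log(x - 2)/56 + 157*log(x**2 + 3)/1064 - 215*sqrt(3)*atan(sqrt(3)*x/3)/532.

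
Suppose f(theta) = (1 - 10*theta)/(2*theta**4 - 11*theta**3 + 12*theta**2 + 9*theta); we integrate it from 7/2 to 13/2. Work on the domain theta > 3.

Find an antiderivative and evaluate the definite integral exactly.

Antiderivative: F(theta) = (49*(theta - 3)*log(theta) + 167*(theta - 3)*log(theta - 3) - 216*(theta - 3)*log(theta + 1/2) + 609)/(441*(theta - 3)); value = -116/49 - 24*log(7)/49 + log(13/2)/9 + 167*log(2)/441 + 118*log(7/2)/441 + 24*log(4)/49

Factor the denominator (theta*(theta - 3)**2*(2*theta + 1)) and decompose: f = -48/(49*(2*theta + 1)) + 167/(441*(theta - 3)) - 29/(21*(theta - 3)**2) + 1/(9*theta); each piece integrates to a log, atan, or power term.
F(theta) = (49*(theta - 3)*log(theta) + 167*(theta - 3)*log(theta - 3) - 216*(theta - 3)*log(theta + 1/2) + 609)/(441*(theta - 3)) is an antiderivative of f.
Check: d/dtheta[(49*(theta - 3)*log(theta) + 167*(theta - 3)*log(theta - 3) - 216*(theta - 3)*log(theta + 1/2) + 609)/(441*(theta - 3))] = (1 - 10*theta)/(2*theta**4 - 11*theta**3 + 12*theta**2 + 9*theta) = f(theta).
F(13/2) = -24*log(7)/49 + log(13/2)/9 + 58/147 + 167*log(7/2)/441; F(7/2) = -24*log(4)/49 - 167*log(2)/441 + log(7/2)/9 + 58/21.
Integral = F(13/2) - F(7/2) = -116/49 - 24*log(7)/49 + log(13/2)/9 + 167*log(2)/441 + 118*log(7/2)/441 + 24*log(4)/49.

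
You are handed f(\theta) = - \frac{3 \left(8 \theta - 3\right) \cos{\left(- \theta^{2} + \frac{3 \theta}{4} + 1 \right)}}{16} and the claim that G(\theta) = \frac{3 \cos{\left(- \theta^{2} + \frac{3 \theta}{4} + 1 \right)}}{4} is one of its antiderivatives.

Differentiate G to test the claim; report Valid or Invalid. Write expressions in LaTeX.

d/d\theta[G] = \frac{3 \theta \sin{\left(- \theta^{2} + \frac{3 \theta}{4} + 1 \right)}}{2} - \frac{9 \sin{\left(- \theta^{2} + \frac{3 \theta}{4} + 1 \right)}}{16}
d/d\theta[G] - f(\theta) = \frac{3 \theta \sin{\left(- \theta^{2} + \frac{3 \theta}{4} + 1 \right)}}{2} + \frac{3 \theta \cos{\left(- \theta^{2} + \frac{3 \theta}{4} + 1 \right)}}{2} - \frac{9 \sin{\left(- \theta^{2} + \frac{3 \theta}{4} + 1 \right)}}{16} - \frac{9 \cos{\left(- \theta^{2} + \frac{3 \theta}{4} + 1 \right)}}{16} != 0.

Invalid: d/d\theta[G] - f = \frac{3 \theta \sin{\left(- \theta^{2} + \frac{3 \theta}{4} + 1 \right)}}{2} + \frac{3 \theta \cos{\left(- \theta^{2} + \frac{3 \theta}{4} + 1 \right)}}{2} - \frac{9 \sin{\left(- \theta^{2} + \frac{3 \theta}{4} + 1 \right)}}{16} - \frac{9 \cos{\left(- \theta^{2} + \frac{3 \theta}{4} + 1 \right)}}{16}, which is not 0.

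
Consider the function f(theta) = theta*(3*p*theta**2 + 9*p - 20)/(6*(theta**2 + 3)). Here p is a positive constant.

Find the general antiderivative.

F(theta) = p*theta**2/4 - 5*log(2*theta**2 + 6)/3 + C

For F(theta) to be correct the identity F'(theta) - f(theta) = 0 must hold.
Check: d/dtheta[p*theta**2/4 - 5*log(2*theta**2 + 6)/3] = (3*p*theta**3 + 9*p*theta - 20*theta)/(6*theta**2 + 18), which equals f(theta).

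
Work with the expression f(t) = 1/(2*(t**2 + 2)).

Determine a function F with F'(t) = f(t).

Check any antiderivative F(t) by computing F'(t) and comparing it with f(t).
Check: d/dt[sqrt(2)*atan(sqrt(2)*t/2)/4] = 1/(2*t**2 + 4), which equals f(t).

An antiderivative is F(t) = sqrt(2)*atan(sqrt(2)*t/2)/4.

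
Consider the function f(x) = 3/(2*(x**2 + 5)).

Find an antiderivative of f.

An antiderivative is F(x) = 3*sqrt(5)*atan(sqrt(5)*x/5)/10.

A candidate is checked by its d/dx: the result must match f(x).
Check: d/dx[3*sqrt(5)*atan(sqrt(5)*x/5)/10] = 3/(2*x**2 + 10), which equals f(x).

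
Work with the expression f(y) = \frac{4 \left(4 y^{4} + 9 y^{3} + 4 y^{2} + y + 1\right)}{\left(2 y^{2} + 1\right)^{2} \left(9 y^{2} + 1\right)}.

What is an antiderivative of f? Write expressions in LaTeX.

An antiderivative is F(y) = \frac{4 \operatorname{atan}{\left(3 y \right)}}{3} - \frac{2}{4 y^{2} + 2}.

Since d/dy undoes antidifferentiation here, F'(y) = f(y) is required of F(y).
Check: d/dy[\frac{4 \operatorname{atan}{\left(3 y \right)}}{3} - \frac{2}{4 y^{2} + 2}] = \frac{16 y^{4} + 36 y^{3} + 16 y^{2} + 4 y + 4}{36 y^{6} + 40 y^{4} + 13 y^{2} + 1}, which equals f(y).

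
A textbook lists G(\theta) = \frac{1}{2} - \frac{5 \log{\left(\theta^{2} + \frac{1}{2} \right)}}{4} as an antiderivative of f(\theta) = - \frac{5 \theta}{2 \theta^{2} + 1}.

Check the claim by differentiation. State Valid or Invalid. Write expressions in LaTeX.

d/d\theta[G] = - \frac{5 \theta}{2 \theta^{2} + 1}
This equals f(\theta) exactly, so the claim holds.

Valid - the claim checks out under differentiation.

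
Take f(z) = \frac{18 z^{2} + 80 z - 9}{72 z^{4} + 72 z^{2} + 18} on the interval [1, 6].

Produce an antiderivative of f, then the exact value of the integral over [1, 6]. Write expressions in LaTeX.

Recognize the product-rule pattern: f = u'v + uv' with u = \frac{1}{3 z^{2} + \frac{3}{2}}, v = - \frac{3 z}{4} - \frac{5}{3}, so integration by parts undoes it.
F(z) = - \frac{3 z}{12 z^{2} + 6} - \frac{5}{9 z^{2} + \frac{9}{2}} is an antiderivative of f.
Check: d/dz[- \frac{3 z}{12 z^{2} + 6} - \frac{5}{9 z^{2} + \frac{9}{2}}] = \frac{18 z^{2} + 80 z - 9}{72 z^{4} + 72 z^{2} + 18} = f(z).
F(6) = - \frac{37}{657}; F(1) = - \frac{29}{54}.
Integral = F(6) - F(1) = \frac{1895}{3942}.

Antiderivative: F(z) = - \frac{3 z}{12 z^{2} + 6} - \frac{5}{9 z^{2} + \frac{9}{2}}; value = \frac{1895}{3942}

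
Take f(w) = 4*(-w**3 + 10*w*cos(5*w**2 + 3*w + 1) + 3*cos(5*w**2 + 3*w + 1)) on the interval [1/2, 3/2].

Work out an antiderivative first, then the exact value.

An antiderivative F(w) passes only if d/dw[F] lands on f(w) exactly.
F(w) = -w**4 + 4*sin(5*w**2 + 3*w + 1) is an antiderivative of f.
Check: d/dw[-w**4 + 4*sin(5*w**2 + 3*w + 1)] = -4*w**3 + 40*w*cos(5*w**2 + 3*w + 1) + 12*cos(5*w**2 + 3*w + 1), which equals f(w).
F(3/2) = -81/16 + 4*sin(67/4); F(1/2) = 4*sin(15/4) - 1/16.
Integral = F(3/2) - F(1/2) = -5 + 4*sin(67/4) - 4*sin(15/4).

Antiderivative: F(w) = -w**4 + 4*sin(5*w**2 + 3*w + 1); value = -5 + 4*sin(67/4) - 4*sin(15/4)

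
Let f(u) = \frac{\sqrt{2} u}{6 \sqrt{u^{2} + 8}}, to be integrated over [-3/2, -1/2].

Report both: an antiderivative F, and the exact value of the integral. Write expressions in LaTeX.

The substitution w = \frac{u^{2}}{2} + 4 works: f is exactly (dF/dw)*(dw/du) for that inner function.
F(u) = \frac{\sqrt{2} \sqrt{u^{2} + 8}}{6} is an antiderivative of f.
Check: d/du[\frac{\sqrt{2} \sqrt{u^{2} + 8}}{6}] = \frac{\sqrt{2} u}{6 \sqrt{u^{2} + 8}} = f(u).
F(-1/2) = \frac{\sqrt{66}}{12}; F(-3/2) = \frac{\sqrt{82}}{12}.
Integral = F(-1/2) - F(-3/2) = - \frac{\sqrt{82}}{12} + \frac{\sqrt{66}}{12}.

Antiderivative: F(u) = \frac{\sqrt{2} \sqrt{u^{2} + 8}}{6}; value = - \frac{\sqrt{82}}{12} + \frac{\sqrt{66}}{12}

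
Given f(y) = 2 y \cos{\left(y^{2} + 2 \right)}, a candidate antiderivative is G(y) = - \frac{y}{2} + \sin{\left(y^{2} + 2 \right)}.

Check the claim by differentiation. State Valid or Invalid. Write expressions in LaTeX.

Invalid: d/dy[G] - f = - \frac{1}{2}, which is not 0.

d/dy[G] = 2 y \cos{\left(y^{2} + 2 \right)} - \frac{1}{2}
d/dy[G] - f(y) = - \frac{1}{2} != 0.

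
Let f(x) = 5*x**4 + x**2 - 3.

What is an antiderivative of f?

An antiderivative is F(x) = x*(3*x**4 + x**2 - 9)/3.

The integrand splits into summands that can be handled one at a time.
Check: d/dx[x*(3*x**4 + x**2 - 9)/3] = 5*x**4 + x**2 - 3 = f(x).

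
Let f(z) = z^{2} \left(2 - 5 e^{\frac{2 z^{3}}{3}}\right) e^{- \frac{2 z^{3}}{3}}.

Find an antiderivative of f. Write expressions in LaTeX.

An antiderivative is F(z) = - \frac{\left(5 z^{3} e^{\frac{2 z^{3}}{3}} + 3\right) e^{- \frac{2 z^{3}}{3}}}{3}.

A candidate is checked by its d/dz: the result must match f(z).
Check: d/dz[- \frac{\left(5 z^{3} e^{\frac{2 z^{3}}{3}} + 3\right) e^{- \frac{2 z^{3}}{3}}}{3}] = \left(- 5 z^{2} e^{\frac{2 z^{3}}{3}} + 2 z^{2}\right) e^{- \frac{2 z^{3}}{3}}, which equals f(z).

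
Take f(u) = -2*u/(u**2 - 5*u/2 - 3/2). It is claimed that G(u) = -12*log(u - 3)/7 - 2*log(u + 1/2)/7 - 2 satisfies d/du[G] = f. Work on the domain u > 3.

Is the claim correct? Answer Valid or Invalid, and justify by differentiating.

d/du[G] = -4*u/(2*u**2 - 5*u - 3)
This equals f(u) exactly, so the claim holds.

Valid: G'(u) = f(u).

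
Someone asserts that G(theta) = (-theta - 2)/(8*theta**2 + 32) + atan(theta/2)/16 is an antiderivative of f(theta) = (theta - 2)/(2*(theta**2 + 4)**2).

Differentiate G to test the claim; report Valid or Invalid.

d/dtheta[G] = (theta**2 + 2*theta)/(4*theta**4 + 32*theta**2 + 64)
d/dtheta[G] - f(theta) = 1/(4*theta**2 + 16) != 0.

Invalid: d/dtheta[G] - f = 1/(4*theta**2 + 16), which is not 0.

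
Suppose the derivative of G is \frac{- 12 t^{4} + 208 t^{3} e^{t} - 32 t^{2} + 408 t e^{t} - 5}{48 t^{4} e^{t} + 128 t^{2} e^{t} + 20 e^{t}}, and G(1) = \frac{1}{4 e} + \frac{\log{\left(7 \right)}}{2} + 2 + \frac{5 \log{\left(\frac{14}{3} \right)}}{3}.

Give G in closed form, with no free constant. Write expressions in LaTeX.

G(t) = \frac{\left(6 e^{t} \log{\left(2 t^{2} + 5 \right)} + 20 e^{t} \log{\left(4 t^{2} + \frac{2}{3} \right)} + 24 e^{t} + 3\right) e^{- t}}{12}

A first test for any G(t): its t-derivative must equal the given G'(t).
A general antiderivative is \frac{\log{\left(2 t^{2} + 5 \right)}}{2} + \frac{5 \log{\left(4 t^{2} + \frac{2}{3} \right)}}{3} + \frac{e^{- t}}{4} + C.
The condition gives C = \frac{1}{4 e} + \frac{\log{\left(7 \right)}}{2} + 2 + \frac{5 \log{\left(\frac{14}{3} \right)}}{3} - (\frac{1}{4 e} + \frac{\log{\left(7 \right)}}{2} + \frac{5 \log{\left(\frac{14}{3} \right)}}{3}) = 2.
So G(t) = \frac{\left(6 e^{t} \log{\left(2 t^{2} + 5 \right)} + 20 e^{t} \log{\left(4 t^{2} + \frac{2}{3} \right)} + 24 e^{t} + 3\right) e^{- t}}{12}.
Check: d/dt[\frac{\left(6 e^{t} \log{\left(2 t^{2} + 5 \right)} + 20 e^{t} \log{\left(4 t^{2} + \frac{2}{3} \right)} + 24 e^{t} + 3\right) e^{- t}}{12}] = \frac{- 12 t^{4} + 208 t^{3} e^{t} - 32 t^{2} + 408 t e^{t} - 5}{48 t^{4} e^{t} + 128 t^{2} e^{t} + 20 e^{t}} = G'(t).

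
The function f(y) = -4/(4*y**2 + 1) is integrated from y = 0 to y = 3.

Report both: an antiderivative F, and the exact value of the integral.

Antiderivative: F(y) = -2*atan(2*y); value = -2*atan(6)

For F(y) to be correct the identity F'(y) - f(y) = 0 must hold.
F(y) = -2*atan(2*y) is an antiderivative of f.
Check: d/dy[-2*atan(2*y)] = -4/(4*y**2 + 1) = f(y).
F(3) = -2*atan(6); F(0) = 0.
Integral = F(3) - F(0) = -2*atan(6).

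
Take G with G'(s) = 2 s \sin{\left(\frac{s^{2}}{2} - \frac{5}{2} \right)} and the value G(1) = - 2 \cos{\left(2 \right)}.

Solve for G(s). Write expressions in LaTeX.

G'(s) matches the chain-rule pattern g'(h)*h' with inner function h(s) = \frac{s^{2}}{2} - \frac{5}{2}; substituting u = h(s) collapses the integral.
A general antiderivative is - 2 \cos{\left(\frac{s^{2}}{2} - \frac{5}{2} \right)} + C.
The condition gives C = - 2 \cos{\left(2 \right)} - (- 2 \cos{\left(2 \right)}) = 0.
So G(s) = - 2 \cos{\left(\frac{s^{2}}{2} - \frac{5}{2} \right)}.
Check: d/ds[- 2 \cos{\left(\frac{s^{2}}{2} - \frac{5}{2} \right)}] = 2 s \sin{\left(\frac{s^{2}}{2} - \frac{5}{2} \right)} = G'(s).

G(s) = - 2 \cos{\left(\frac{s^{2}}{2} - \frac{5}{2} \right)}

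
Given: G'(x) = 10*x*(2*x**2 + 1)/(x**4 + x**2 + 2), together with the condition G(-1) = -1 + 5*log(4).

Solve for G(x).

G'(x) matches the chain-rule pattern g'(h)*h' with inner function h(x) = x**4 + x**2 + 2; substituting u = h(x) collapses the integral.
A general antiderivative is 5*log(x**4 + x**2 + 2) + C.
The condition gives C = -1 + 5*log(4) - (5*log(4)) = -1.
So G(x) = 5*log(x**4 + x**2 + 2) - 1.
Check: d/dx[5*log(x**4 + x**2 + 2) - 1] = (20*x**3 + 10*x)/(x**4 + x**2 + 2), which equals G'(x).

G(x) = 5*log(x**4 + x**2 + 2) - 1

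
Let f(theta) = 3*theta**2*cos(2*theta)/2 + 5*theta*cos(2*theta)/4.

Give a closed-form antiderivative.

Integrate term by term and add the pieces.
Check: d/dtheta[(12*theta**2*sin(2*theta) + 10*theta*sin(2*theta) + 12*theta*cos(2*theta) - 6*sin(2*theta) + 5*cos(2*theta))/16] = 3*theta**2*cos(2*theta)/2 + 5*theta*cos(2*theta)/4 = f(theta).

An antiderivative is F(theta) = (12*theta**2*sin(2*theta) + 10*theta*sin(2*theta) + 12*theta*cos(2*theta) - 6*sin(2*theta) + 5*cos(2*theta))/16.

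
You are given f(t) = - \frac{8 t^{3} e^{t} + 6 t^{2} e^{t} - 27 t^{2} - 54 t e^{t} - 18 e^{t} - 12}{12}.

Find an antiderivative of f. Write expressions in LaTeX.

Differentiate the proposed F(t) back; it has to land on f(t) exactly.
Check: d/dt[- \frac{8 t^{3} e^{t} - 9 t^{3} - 18 t^{2} e^{t} - 18 t e^{t} - 12 t - 6}{12}] = - \frac{2 t^{3} e^{t}}{3} - \frac{t^{2} e^{t}}{2} + \frac{9 t^{2}}{4} + \frac{9 t e^{t}}{2} + \frac{3 e^{t}}{2} + 1, which equals f(t).

An antiderivative is F(t) = - \frac{8 t^{3} e^{t} - 9 t^{3} - 18 t^{2} e^{t} - 18 t e^{t} - 12 t - 6}{12}.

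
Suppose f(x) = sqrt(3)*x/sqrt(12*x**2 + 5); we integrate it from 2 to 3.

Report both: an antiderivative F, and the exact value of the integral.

The substitution u = 4*x**2 + 5/3 works: f is exactly (dF/du)*(du/dx) for that inner function.
F(x) = sqrt(4*x**2 + 5/3)/4 is an antiderivative of f.
Check: d/dx[sqrt(4*x**2 + 5/3)/4] = sqrt(3)*x/sqrt(12*x**2 + 5) = f(x).
F(3) = sqrt(339)/12; F(2) = sqrt(159)/12.
Integral = F(3) - F(2) = -sqrt(159)/12 + sqrt(339)/12.

Antiderivative: F(x) = sqrt(4*x**2 + 5/3)/4; value = -sqrt(159)/12 + sqrt(339)/12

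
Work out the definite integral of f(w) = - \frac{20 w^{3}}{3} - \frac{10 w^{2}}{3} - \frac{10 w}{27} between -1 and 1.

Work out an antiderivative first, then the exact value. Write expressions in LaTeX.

Antiderivative: F(w) = - \frac{5 w^{2} \left(3 w + 1\right)^{2}}{27}; value = - \frac{20}{9}

f matches the chain-rule pattern g'(h)*h' with inner function h(w) = w^{2} + \frac{w}{3}; substituting u = h(w) collapses the integral.
F(w) = - \frac{5 w^{2} \left(3 w + 1\right)^{2}}{27} is an antiderivative of f.
Check: d/dw[- \frac{5 w^{2} \left(3 w + 1\right)^{2}}{27}] = - \frac{20 w^{3}}{3} - \frac{10 w^{2}}{3} - \frac{10 w}{27} = f(w).
F(1) = - \frac{80}{27}; F(-1) = - \frac{20}{27}.
Integral = F(1) - F(-1) = - \frac{20}{9}.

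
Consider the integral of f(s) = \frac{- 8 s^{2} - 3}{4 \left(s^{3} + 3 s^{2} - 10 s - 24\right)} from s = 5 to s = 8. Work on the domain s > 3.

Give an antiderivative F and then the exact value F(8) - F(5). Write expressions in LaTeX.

Antiderivative: F(s) = - \frac{15 \log{\left(s - 3 \right)}}{28} + \frac{7 \log{\left(s + 2 \right)}}{8} - \frac{131 \log{\left(s + 4 \right)}}{56}; value = - \frac{131 \log{\left(12 \right)}}{56} - \frac{7 \log{\left(7 \right)}}{8} - \frac{15 \log{\left(5 \right)}}{28} + \frac{15 \log{\left(2 \right)}}{28} + \frac{7 \log{\left(10 \right)}}{8} + \frac{131 \log{\left(9 \right)}}{56}

Factor the denominator (4 \left(s - 3\right) \left(s + 2\right) \left(s + 4\right)) and decompose: f = - \frac{131}{56 \left(s + 4\right)} + \frac{7}{8 \left(s + 2\right)} - \frac{15}{28 \left(s - 3\right)}; each piece integrates to a log, atan, or power term.
F(s) = - \frac{15 \log{\left(s - 3 \right)}}{28} + \frac{7 \log{\left(s + 2 \right)}}{8} - \frac{131 \log{\left(s + 4 \right)}}{56} is an antiderivative of f.
Check: d/ds[- \frac{15 \log{\left(s - 3 \right)}}{28} + \frac{7 \log{\left(s + 2 \right)}}{8} - \frac{131 \log{\left(s + 4 \right)}}{56}] = \frac{- 8 s^{2} - 3}{4 s^{3} + 12 s^{2} - 40 s - 96}, which equals f(s).
F(8) = - \frac{131 \log{\left(12 \right)}}{56} - \frac{15 \log{\left(5 \right)}}{28} + \frac{7 \log{\left(10 \right)}}{8}; F(5) = - \frac{131 \log{\left(9 \right)}}{56} - \frac{15 \log{\left(2 \right)}}{28} + \frac{7 \log{\left(7 \right)}}{8}.
Integral = F(8) - F(5) = - \frac{131 \log{\left(12 \right)}}{56} - \frac{7 \log{\left(7 \right)}}{8} - \frac{15 \log{\left(5 \right)}}{28} + \frac{15 \log{\left(2 \right)}}{28} + \frac{7 \log{\left(10 \right)}}{8} + \frac{131 \log{\left(9 \right)}}{56}.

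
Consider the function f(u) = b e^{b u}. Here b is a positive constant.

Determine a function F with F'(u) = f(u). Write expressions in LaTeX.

For F(u) to be correct the identity F'(u) - f(u) = 0 must hold.
Check: d/du[e^{b u}] = b e^{b u} = f(u).

An antiderivative is F(u) = e^{b u}.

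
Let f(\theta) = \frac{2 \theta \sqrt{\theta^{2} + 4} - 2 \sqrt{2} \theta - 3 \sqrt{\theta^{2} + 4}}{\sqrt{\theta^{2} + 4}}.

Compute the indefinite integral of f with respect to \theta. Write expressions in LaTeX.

F(\theta) = \theta^{2} - 3 \theta - 2 \sqrt{2} \sqrt{\theta^{2} + 4} + C

Recover f(\theta) by differentiating a candidate F(\theta); any mismatch rules it out.
Check: d/d\theta[\theta^{2} - 3 \theta - 2 \sqrt{2} \sqrt{\theta^{2} + 4}] = \frac{2 \theta \sqrt{\theta^{2} + 4} - 2 \sqrt{2} \theta - 3 \sqrt{\theta^{2} + 4}}{\sqrt{\theta^{2} + 4}} = f(\theta).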